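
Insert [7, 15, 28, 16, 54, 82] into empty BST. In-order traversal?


Insert 7: root
Insert 15: R from 7
Insert 28: R from 7 -> R from 15
Insert 16: R from 7 -> R from 15 -> L from 28
Insert 54: R from 7 -> R from 15 -> R from 28
Insert 82: R from 7 -> R from 15 -> R from 28 -> R from 54

In-order: [7, 15, 16, 28, 54, 82]


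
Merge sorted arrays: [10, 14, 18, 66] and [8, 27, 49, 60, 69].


Take 8 from B
Take 10 from A
Take 14 from A
Take 18 from A
Take 27 from B
Take 49 from B
Take 60 from B
Take 66 from A

Merged: [8, 10, 14, 18, 27, 49, 60, 66, 69]


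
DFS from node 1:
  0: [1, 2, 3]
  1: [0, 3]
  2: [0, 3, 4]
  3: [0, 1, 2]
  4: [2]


Visit 1, push [3, 0]
Visit 0, push [3, 2]
Visit 2, push [4, 3]
Visit 3, push []
Visit 4, push []

DFS order: [1, 0, 2, 3, 4]


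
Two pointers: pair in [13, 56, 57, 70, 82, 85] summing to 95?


lo=0(13)+hi=5(85)=98
lo=0(13)+hi=4(82)=95

Yes: 13+82=95


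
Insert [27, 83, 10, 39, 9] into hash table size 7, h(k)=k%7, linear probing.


Insert 27: h=6 -> slot 6
Insert 83: h=6, 1 probes -> slot 0
Insert 10: h=3 -> slot 3
Insert 39: h=4 -> slot 4
Insert 9: h=2 -> slot 2

Table: [83, None, 9, 10, 39, None, 27]


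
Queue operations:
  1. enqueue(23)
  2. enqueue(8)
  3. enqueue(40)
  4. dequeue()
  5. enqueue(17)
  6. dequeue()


enqueue(23) -> [23]
enqueue(8) -> [23, 8]
enqueue(40) -> [23, 8, 40]
dequeue()->23, [8, 40]
enqueue(17) -> [8, 40, 17]
dequeue()->8, [40, 17]

Final queue: [40, 17]


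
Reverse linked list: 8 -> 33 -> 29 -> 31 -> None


Step 1: curr=8, set curr.next=prev(None) | reversed so far: 8
Step 2: curr=33, set curr.next=prev(8) | reversed so far: 33 -> 8
Step 3: curr=29, set curr.next=prev(33) | reversed so far: 29 -> 33 -> 8
Step 4: curr=31, set curr.next=prev(29) | reversed so far: 31 -> 29 -> 33 -> 8

31 -> 29 -> 33 -> 8 -> None


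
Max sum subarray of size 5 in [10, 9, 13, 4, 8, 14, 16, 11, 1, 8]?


[0:5]: 44
[1:6]: 48
[2:7]: 55
[3:8]: 53
[4:9]: 50
[5:10]: 50

Max: 55 at [2:7]


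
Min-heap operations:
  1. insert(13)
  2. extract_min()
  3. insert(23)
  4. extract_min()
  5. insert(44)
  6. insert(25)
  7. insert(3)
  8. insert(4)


insert(13) -> [13]
extract_min()->13, []
insert(23) -> [23]
extract_min()->23, []
insert(44) -> [44]
insert(25) -> [25, 44]
insert(3) -> [3, 44, 25]
insert(4) -> [3, 4, 25, 44]

Final heap: [3, 4, 25, 44]


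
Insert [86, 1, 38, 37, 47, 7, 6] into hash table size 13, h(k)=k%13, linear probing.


Insert 86: h=8 -> slot 8
Insert 1: h=1 -> slot 1
Insert 38: h=12 -> slot 12
Insert 37: h=11 -> slot 11
Insert 47: h=8, 1 probes -> slot 9
Insert 7: h=7 -> slot 7
Insert 6: h=6 -> slot 6

Table: [None, 1, None, None, None, None, 6, 7, 86, 47, None, 37, 38]


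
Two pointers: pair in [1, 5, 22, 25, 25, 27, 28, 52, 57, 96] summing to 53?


lo=0(1)+hi=9(96)=97
lo=0(1)+hi=8(57)=58
lo=0(1)+hi=7(52)=53

Yes: 1+52=53


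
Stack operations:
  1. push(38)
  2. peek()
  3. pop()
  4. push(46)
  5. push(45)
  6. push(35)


push(38) -> [38]
peek()->38
pop()->38, []
push(46) -> [46]
push(45) -> [46, 45]
push(35) -> [46, 45, 35]

Final stack: [46, 45, 35]


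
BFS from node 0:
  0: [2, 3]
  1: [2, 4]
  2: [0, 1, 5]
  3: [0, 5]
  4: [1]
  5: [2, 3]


Visit 0, enqueue [2, 3]
Visit 2, enqueue [1, 5]
Visit 3, enqueue []
Visit 1, enqueue [4]
Visit 5, enqueue []
Visit 4, enqueue []

BFS order: [0, 2, 3, 1, 5, 4]


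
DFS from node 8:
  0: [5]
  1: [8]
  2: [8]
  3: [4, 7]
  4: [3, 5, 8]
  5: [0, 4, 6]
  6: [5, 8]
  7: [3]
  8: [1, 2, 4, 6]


Visit 8, push [6, 4, 2, 1]
Visit 1, push []
Visit 2, push []
Visit 4, push [5, 3]
Visit 3, push [7]
Visit 7, push []
Visit 5, push [6, 0]
Visit 0, push []
Visit 6, push []

DFS order: [8, 1, 2, 4, 3, 7, 5, 0, 6]


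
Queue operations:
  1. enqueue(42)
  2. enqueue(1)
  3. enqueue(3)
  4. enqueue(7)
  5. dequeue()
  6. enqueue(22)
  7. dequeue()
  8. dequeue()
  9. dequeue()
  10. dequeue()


enqueue(42) -> [42]
enqueue(1) -> [42, 1]
enqueue(3) -> [42, 1, 3]
enqueue(7) -> [42, 1, 3, 7]
dequeue()->42, [1, 3, 7]
enqueue(22) -> [1, 3, 7, 22]
dequeue()->1, [3, 7, 22]
dequeue()->3, [7, 22]
dequeue()->7, [22]
dequeue()->22, []

Final queue: []


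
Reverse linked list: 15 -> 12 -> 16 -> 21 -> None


Step 1: curr=15, set curr.next=prev(None) | reversed so far: 15
Step 2: curr=12, set curr.next=prev(15) | reversed so far: 12 -> 15
Step 3: curr=16, set curr.next=prev(12) | reversed so far: 16 -> 12 -> 15
Step 4: curr=21, set curr.next=prev(16) | reversed so far: 21 -> 16 -> 12 -> 15

21 -> 16 -> 12 -> 15 -> None


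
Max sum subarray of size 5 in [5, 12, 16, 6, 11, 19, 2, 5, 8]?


[0:5]: 50
[1:6]: 64
[2:7]: 54
[3:8]: 43
[4:9]: 45

Max: 64 at [1:6]


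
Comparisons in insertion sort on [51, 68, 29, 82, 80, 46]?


Algorithm: insertion sort
Input: [51, 68, 29, 82, 80, 46]
Sorted: [29, 46, 51, 68, 80, 82]

11


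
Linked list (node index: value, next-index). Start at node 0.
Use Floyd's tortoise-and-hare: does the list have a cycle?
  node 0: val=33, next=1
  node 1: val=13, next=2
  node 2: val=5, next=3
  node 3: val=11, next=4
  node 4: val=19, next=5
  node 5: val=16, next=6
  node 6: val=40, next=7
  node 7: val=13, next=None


Floyd's tortoise (slow, +1) and hare (fast, +2):
  init: slow=0, fast=0
  step 1: slow=1, fast=2
  step 2: slow=2, fast=4
  step 3: slow=3, fast=6
  step 4: fast 6->7->None, no cycle

Cycle: no


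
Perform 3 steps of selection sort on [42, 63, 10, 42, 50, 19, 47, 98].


Initial: [42, 63, 10, 42, 50, 19, 47, 98]
Step 1: min=10 at 2
  Swap: [10, 63, 42, 42, 50, 19, 47, 98]
Step 2: min=19 at 5
  Swap: [10, 19, 42, 42, 50, 63, 47, 98]
Step 3: min=42 at 2
  Swap: [10, 19, 42, 42, 50, 63, 47, 98]

After 3 steps: [10, 19, 42, 42, 50, 63, 47, 98]


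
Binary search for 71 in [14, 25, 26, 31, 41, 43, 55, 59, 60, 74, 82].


Step 1: lo=0, hi=10, mid=5, val=43
Step 2: lo=6, hi=10, mid=8, val=60
Step 3: lo=9, hi=10, mid=9, val=74

Not found


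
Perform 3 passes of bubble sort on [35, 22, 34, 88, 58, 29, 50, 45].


Initial: [35, 22, 34, 88, 58, 29, 50, 45]
Pass 1: [22, 34, 35, 58, 29, 50, 45, 88] (6 swaps)
Pass 2: [22, 34, 35, 29, 50, 45, 58, 88] (3 swaps)
Pass 3: [22, 34, 29, 35, 45, 50, 58, 88] (2 swaps)

After 3 passes: [22, 34, 29, 35, 45, 50, 58, 88]


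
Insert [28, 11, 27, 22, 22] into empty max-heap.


Insert 28: [28]
Insert 11: [28, 11]
Insert 27: [28, 11, 27]
Insert 22: [28, 22, 27, 11]
Insert 22: [28, 22, 27, 11, 22]

Final heap: [28, 22, 27, 11, 22]


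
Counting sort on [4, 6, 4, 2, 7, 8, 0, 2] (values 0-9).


Input: [4, 6, 4, 2, 7, 8, 0, 2]
Counts: [1, 0, 2, 0, 2, 0, 1, 1, 1, 0]

Sorted: [0, 2, 2, 4, 4, 6, 7, 8]


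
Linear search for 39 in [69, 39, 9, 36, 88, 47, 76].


i=0: 69!=39
i=1: 39==39 found!

Found at 1, 2 comps


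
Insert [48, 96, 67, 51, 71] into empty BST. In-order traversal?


Insert 48: root
Insert 96: R from 48
Insert 67: R from 48 -> L from 96
Insert 51: R from 48 -> L from 96 -> L from 67
Insert 71: R from 48 -> L from 96 -> R from 67

In-order: [48, 51, 67, 71, 96]


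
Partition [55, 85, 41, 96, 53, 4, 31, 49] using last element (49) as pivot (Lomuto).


Pivot: 49
  41 <= 49: swap -> [41, 85, 55, 96, 53, 4, 31, 49]
  4 <= 49: swap -> [41, 4, 55, 96, 53, 85, 31, 49]
  31 <= 49: swap -> [41, 4, 31, 96, 53, 85, 55, 49]
Place pivot at 3: [41, 4, 31, 49, 53, 85, 55, 96]

Partitioned: [41, 4, 31, 49, 53, 85, 55, 96]


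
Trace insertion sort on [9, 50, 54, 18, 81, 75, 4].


Initial: [9, 50, 54, 18, 81, 75, 4]
Insert 50: [9, 50, 54, 18, 81, 75, 4]
Insert 54: [9, 50, 54, 18, 81, 75, 4]
Insert 18: [9, 18, 50, 54, 81, 75, 4]
Insert 81: [9, 18, 50, 54, 81, 75, 4]
Insert 75: [9, 18, 50, 54, 75, 81, 4]
Insert 4: [4, 9, 18, 50, 54, 75, 81]

Sorted: [4, 9, 18, 50, 54, 75, 81]


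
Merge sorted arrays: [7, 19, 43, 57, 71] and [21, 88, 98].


Take 7 from A
Take 19 from A
Take 21 from B
Take 43 from A
Take 57 from A
Take 71 from A

Merged: [7, 19, 21, 43, 57, 71, 88, 98]


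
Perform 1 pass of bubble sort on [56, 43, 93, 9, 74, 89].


Initial: [56, 43, 93, 9, 74, 89]
Pass 1: [43, 56, 9, 74, 89, 93] (4 swaps)

After 1 pass: [43, 56, 9, 74, 89, 93]


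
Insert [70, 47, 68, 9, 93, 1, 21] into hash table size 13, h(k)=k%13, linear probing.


Insert 70: h=5 -> slot 5
Insert 47: h=8 -> slot 8
Insert 68: h=3 -> slot 3
Insert 9: h=9 -> slot 9
Insert 93: h=2 -> slot 2
Insert 1: h=1 -> slot 1
Insert 21: h=8, 2 probes -> slot 10

Table: [None, 1, 93, 68, None, 70, None, None, 47, 9, 21, None, None]


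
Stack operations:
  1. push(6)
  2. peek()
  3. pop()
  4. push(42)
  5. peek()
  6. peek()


push(6) -> [6]
peek()->6
pop()->6, []
push(42) -> [42]
peek()->42
peek()->42

Final stack: [42]


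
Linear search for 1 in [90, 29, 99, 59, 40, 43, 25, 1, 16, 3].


i=0: 90!=1
i=1: 29!=1
i=2: 99!=1
i=3: 59!=1
i=4: 40!=1
i=5: 43!=1
i=6: 25!=1
i=7: 1==1 found!

Found at 7, 8 comps


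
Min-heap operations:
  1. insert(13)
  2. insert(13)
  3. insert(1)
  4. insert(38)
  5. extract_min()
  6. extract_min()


insert(13) -> [13]
insert(13) -> [13, 13]
insert(1) -> [1, 13, 13]
insert(38) -> [1, 13, 13, 38]
extract_min()->1, [13, 13, 38]
extract_min()->13, [13, 38]

Final heap: [13, 38]


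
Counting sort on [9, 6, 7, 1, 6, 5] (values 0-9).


Input: [9, 6, 7, 1, 6, 5]
Counts: [0, 1, 0, 0, 0, 1, 2, 1, 0, 1]

Sorted: [1, 5, 6, 6, 7, 9]


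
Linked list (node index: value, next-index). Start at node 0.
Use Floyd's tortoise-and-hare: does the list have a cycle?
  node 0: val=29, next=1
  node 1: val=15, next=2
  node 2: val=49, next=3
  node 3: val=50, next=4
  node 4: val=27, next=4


Floyd's tortoise (slow, +1) and hare (fast, +2):
  init: slow=0, fast=0
  step 1: slow=1, fast=2
  step 2: slow=2, fast=4
  step 3: slow=3, fast=4
  step 4: slow=4, fast=4
  slow == fast at node 4: cycle detected

Cycle: yes


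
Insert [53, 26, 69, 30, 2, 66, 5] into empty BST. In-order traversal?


Insert 53: root
Insert 26: L from 53
Insert 69: R from 53
Insert 30: L from 53 -> R from 26
Insert 2: L from 53 -> L from 26
Insert 66: R from 53 -> L from 69
Insert 5: L from 53 -> L from 26 -> R from 2

In-order: [2, 5, 26, 30, 53, 66, 69]


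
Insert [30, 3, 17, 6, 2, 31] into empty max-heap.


Insert 30: [30]
Insert 3: [30, 3]
Insert 17: [30, 3, 17]
Insert 6: [30, 6, 17, 3]
Insert 2: [30, 6, 17, 3, 2]
Insert 31: [31, 6, 30, 3, 2, 17]

Final heap: [31, 6, 30, 3, 2, 17]


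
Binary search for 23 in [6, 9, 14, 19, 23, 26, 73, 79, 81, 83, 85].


Step 1: lo=0, hi=10, mid=5, val=26
Step 2: lo=0, hi=4, mid=2, val=14
Step 3: lo=3, hi=4, mid=3, val=19
Step 4: lo=4, hi=4, mid=4, val=23

Found at index 4


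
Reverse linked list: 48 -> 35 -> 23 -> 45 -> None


Step 1: curr=48, set curr.next=prev(None) | reversed so far: 48
Step 2: curr=35, set curr.next=prev(48) | reversed so far: 35 -> 48
Step 3: curr=23, set curr.next=prev(35) | reversed so far: 23 -> 35 -> 48
Step 4: curr=45, set curr.next=prev(23) | reversed so far: 45 -> 23 -> 35 -> 48

45 -> 23 -> 35 -> 48 -> None


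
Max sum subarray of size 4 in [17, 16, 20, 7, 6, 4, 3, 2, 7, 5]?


[0:4]: 60
[1:5]: 49
[2:6]: 37
[3:7]: 20
[4:8]: 15
[5:9]: 16
[6:10]: 17

Max: 60 at [0:4]


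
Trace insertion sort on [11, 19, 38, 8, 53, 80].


Initial: [11, 19, 38, 8, 53, 80]
Insert 19: [11, 19, 38, 8, 53, 80]
Insert 38: [11, 19, 38, 8, 53, 80]
Insert 8: [8, 11, 19, 38, 53, 80]
Insert 53: [8, 11, 19, 38, 53, 80]
Insert 80: [8, 11, 19, 38, 53, 80]

Sorted: [8, 11, 19, 38, 53, 80]


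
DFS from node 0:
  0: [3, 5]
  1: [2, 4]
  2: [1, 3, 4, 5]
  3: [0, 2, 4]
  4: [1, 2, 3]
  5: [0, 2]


Visit 0, push [5, 3]
Visit 3, push [4, 2]
Visit 2, push [5, 4, 1]
Visit 1, push [4]
Visit 4, push []
Visit 5, push []

DFS order: [0, 3, 2, 1, 4, 5]


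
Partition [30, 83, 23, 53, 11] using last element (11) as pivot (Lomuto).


Pivot: 11
Place pivot at 0: [11, 83, 23, 53, 30]

Partitioned: [11, 83, 23, 53, 30]


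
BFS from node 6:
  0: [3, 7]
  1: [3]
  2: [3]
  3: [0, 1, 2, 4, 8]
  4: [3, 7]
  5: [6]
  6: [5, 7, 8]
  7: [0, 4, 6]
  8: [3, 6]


Visit 6, enqueue [5, 7, 8]
Visit 5, enqueue []
Visit 7, enqueue [0, 4]
Visit 8, enqueue [3]
Visit 0, enqueue []
Visit 4, enqueue []
Visit 3, enqueue [1, 2]
Visit 1, enqueue []
Visit 2, enqueue []

BFS order: [6, 5, 7, 8, 0, 4, 3, 1, 2]


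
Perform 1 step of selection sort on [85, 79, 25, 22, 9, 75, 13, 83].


Initial: [85, 79, 25, 22, 9, 75, 13, 83]
Step 1: min=9 at 4
  Swap: [9, 79, 25, 22, 85, 75, 13, 83]

After 1 step: [9, 79, 25, 22, 85, 75, 13, 83]


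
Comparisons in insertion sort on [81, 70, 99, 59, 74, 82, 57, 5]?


Algorithm: insertion sort
Input: [81, 70, 99, 59, 74, 82, 57, 5]
Sorted: [5, 57, 59, 70, 74, 81, 82, 99]

23


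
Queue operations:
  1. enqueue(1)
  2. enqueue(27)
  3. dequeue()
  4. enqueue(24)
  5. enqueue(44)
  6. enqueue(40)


enqueue(1) -> [1]
enqueue(27) -> [1, 27]
dequeue()->1, [27]
enqueue(24) -> [27, 24]
enqueue(44) -> [27, 24, 44]
enqueue(40) -> [27, 24, 44, 40]

Final queue: [27, 24, 44, 40]


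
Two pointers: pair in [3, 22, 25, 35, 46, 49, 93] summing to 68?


lo=0(3)+hi=6(93)=96
lo=0(3)+hi=5(49)=52
lo=1(22)+hi=5(49)=71
lo=1(22)+hi=4(46)=68

Yes: 22+46=68


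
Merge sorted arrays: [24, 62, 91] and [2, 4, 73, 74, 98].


Take 2 from B
Take 4 from B
Take 24 from A
Take 62 from A
Take 73 from B
Take 74 from B
Take 91 from A

Merged: [2, 4, 24, 62, 73, 74, 91, 98]


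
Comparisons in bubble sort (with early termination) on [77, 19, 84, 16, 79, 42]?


Algorithm: bubble sort (with early termination)
Input: [77, 19, 84, 16, 79, 42]
Sorted: [16, 19, 42, 77, 79, 84]

14


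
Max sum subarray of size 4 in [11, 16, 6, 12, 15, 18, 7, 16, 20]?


[0:4]: 45
[1:5]: 49
[2:6]: 51
[3:7]: 52
[4:8]: 56
[5:9]: 61

Max: 61 at [5:9]


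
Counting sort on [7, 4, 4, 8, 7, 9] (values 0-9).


Input: [7, 4, 4, 8, 7, 9]
Counts: [0, 0, 0, 0, 2, 0, 0, 2, 1, 1]

Sorted: [4, 4, 7, 7, 8, 9]


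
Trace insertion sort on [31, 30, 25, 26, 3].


Initial: [31, 30, 25, 26, 3]
Insert 30: [30, 31, 25, 26, 3]
Insert 25: [25, 30, 31, 26, 3]
Insert 26: [25, 26, 30, 31, 3]
Insert 3: [3, 25, 26, 30, 31]

Sorted: [3, 25, 26, 30, 31]


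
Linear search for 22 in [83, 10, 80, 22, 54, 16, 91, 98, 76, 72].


i=0: 83!=22
i=1: 10!=22
i=2: 80!=22
i=3: 22==22 found!

Found at 3, 4 comps


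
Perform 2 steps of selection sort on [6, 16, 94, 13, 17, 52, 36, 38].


Initial: [6, 16, 94, 13, 17, 52, 36, 38]
Step 1: min=6 at 0
  Swap: [6, 16, 94, 13, 17, 52, 36, 38]
Step 2: min=13 at 3
  Swap: [6, 13, 94, 16, 17, 52, 36, 38]

After 2 steps: [6, 13, 94, 16, 17, 52, 36, 38]


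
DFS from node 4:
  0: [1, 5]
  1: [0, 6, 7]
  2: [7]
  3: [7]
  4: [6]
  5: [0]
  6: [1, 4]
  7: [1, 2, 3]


Visit 4, push [6]
Visit 6, push [1]
Visit 1, push [7, 0]
Visit 0, push [5]
Visit 5, push []
Visit 7, push [3, 2]
Visit 2, push []
Visit 3, push []

DFS order: [4, 6, 1, 0, 5, 7, 2, 3]


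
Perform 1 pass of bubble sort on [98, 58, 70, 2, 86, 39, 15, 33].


Initial: [98, 58, 70, 2, 86, 39, 15, 33]
Pass 1: [58, 70, 2, 86, 39, 15, 33, 98] (7 swaps)

After 1 pass: [58, 70, 2, 86, 39, 15, 33, 98]


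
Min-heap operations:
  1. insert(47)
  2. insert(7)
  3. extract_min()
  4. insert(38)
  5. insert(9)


insert(47) -> [47]
insert(7) -> [7, 47]
extract_min()->7, [47]
insert(38) -> [38, 47]
insert(9) -> [9, 47, 38]

Final heap: [9, 47, 38]


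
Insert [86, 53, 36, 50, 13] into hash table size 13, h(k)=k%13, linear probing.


Insert 86: h=8 -> slot 8
Insert 53: h=1 -> slot 1
Insert 36: h=10 -> slot 10
Insert 50: h=11 -> slot 11
Insert 13: h=0 -> slot 0

Table: [13, 53, None, None, None, None, None, None, 86, None, 36, 50, None]


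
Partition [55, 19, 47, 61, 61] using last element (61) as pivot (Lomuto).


Pivot: 61
  55 <= 61: advance i (no swap)
  19 <= 61: advance i (no swap)
  47 <= 61: advance i (no swap)
  61 <= 61: advance i (no swap)
Place pivot at 4: [55, 19, 47, 61, 61]

Partitioned: [55, 19, 47, 61, 61]


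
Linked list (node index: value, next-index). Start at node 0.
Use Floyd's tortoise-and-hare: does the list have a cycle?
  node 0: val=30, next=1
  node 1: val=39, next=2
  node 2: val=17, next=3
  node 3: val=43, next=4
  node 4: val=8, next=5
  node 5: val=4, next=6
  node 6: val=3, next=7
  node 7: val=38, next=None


Floyd's tortoise (slow, +1) and hare (fast, +2):
  init: slow=0, fast=0
  step 1: slow=1, fast=2
  step 2: slow=2, fast=4
  step 3: slow=3, fast=6
  step 4: fast 6->7->None, no cycle

Cycle: no


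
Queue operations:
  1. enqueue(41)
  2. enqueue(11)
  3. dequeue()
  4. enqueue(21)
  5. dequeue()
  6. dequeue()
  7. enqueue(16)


enqueue(41) -> [41]
enqueue(11) -> [41, 11]
dequeue()->41, [11]
enqueue(21) -> [11, 21]
dequeue()->11, [21]
dequeue()->21, []
enqueue(16) -> [16]

Final queue: [16]


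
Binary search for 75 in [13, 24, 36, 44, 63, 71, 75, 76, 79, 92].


Step 1: lo=0, hi=9, mid=4, val=63
Step 2: lo=5, hi=9, mid=7, val=76
Step 3: lo=5, hi=6, mid=5, val=71
Step 4: lo=6, hi=6, mid=6, val=75

Found at index 6


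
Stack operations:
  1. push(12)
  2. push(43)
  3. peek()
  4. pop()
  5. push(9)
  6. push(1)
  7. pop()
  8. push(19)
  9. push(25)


push(12) -> [12]
push(43) -> [12, 43]
peek()->43
pop()->43, [12]
push(9) -> [12, 9]
push(1) -> [12, 9, 1]
pop()->1, [12, 9]
push(19) -> [12, 9, 19]
push(25) -> [12, 9, 19, 25]

Final stack: [12, 9, 19, 25]


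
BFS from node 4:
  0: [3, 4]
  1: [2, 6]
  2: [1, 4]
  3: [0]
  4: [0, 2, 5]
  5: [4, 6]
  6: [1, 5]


Visit 4, enqueue [0, 2, 5]
Visit 0, enqueue [3]
Visit 2, enqueue [1]
Visit 5, enqueue [6]
Visit 3, enqueue []
Visit 1, enqueue []
Visit 6, enqueue []

BFS order: [4, 0, 2, 5, 3, 1, 6]


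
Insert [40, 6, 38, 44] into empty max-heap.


Insert 40: [40]
Insert 6: [40, 6]
Insert 38: [40, 6, 38]
Insert 44: [44, 40, 38, 6]

Final heap: [44, 40, 38, 6]


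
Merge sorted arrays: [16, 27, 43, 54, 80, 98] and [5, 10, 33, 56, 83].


Take 5 from B
Take 10 from B
Take 16 from A
Take 27 from A
Take 33 from B
Take 43 from A
Take 54 from A
Take 56 from B
Take 80 from A
Take 83 from B

Merged: [5, 10, 16, 27, 33, 43, 54, 56, 80, 83, 98]


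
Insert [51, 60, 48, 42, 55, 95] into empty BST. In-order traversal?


Insert 51: root
Insert 60: R from 51
Insert 48: L from 51
Insert 42: L from 51 -> L from 48
Insert 55: R from 51 -> L from 60
Insert 95: R from 51 -> R from 60

In-order: [42, 48, 51, 55, 60, 95]


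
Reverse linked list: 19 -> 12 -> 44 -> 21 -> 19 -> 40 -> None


Step 1: curr=19, set curr.next=prev(None) | reversed so far: 19
Step 2: curr=12, set curr.next=prev(19) | reversed so far: 12 -> 19
Step 3: curr=44, set curr.next=prev(12) | reversed so far: 44 -> 12 -> 19
Step 4: curr=21, set curr.next=prev(44) | reversed so far: 21 -> 44 -> 12 -> 19
Step 5: curr=19, set curr.next=prev(21) | reversed so far: 19 -> 21 -> 44 -> 12 -> 19
Step 6: curr=40, set curr.next=prev(19) | reversed so far: 40 -> 19 -> 21 -> 44 -> 12 -> 19

40 -> 19 -> 21 -> 44 -> 12 -> 19 -> None


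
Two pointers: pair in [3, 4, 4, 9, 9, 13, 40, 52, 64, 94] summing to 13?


lo=0(3)+hi=9(94)=97
lo=0(3)+hi=8(64)=67
lo=0(3)+hi=7(52)=55
lo=0(3)+hi=6(40)=43
lo=0(3)+hi=5(13)=16
lo=0(3)+hi=4(9)=12
lo=1(4)+hi=4(9)=13

Yes: 4+9=13


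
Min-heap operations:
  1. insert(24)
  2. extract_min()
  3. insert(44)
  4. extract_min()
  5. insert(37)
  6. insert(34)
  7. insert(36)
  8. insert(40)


insert(24) -> [24]
extract_min()->24, []
insert(44) -> [44]
extract_min()->44, []
insert(37) -> [37]
insert(34) -> [34, 37]
insert(36) -> [34, 37, 36]
insert(40) -> [34, 37, 36, 40]

Final heap: [34, 37, 36, 40]


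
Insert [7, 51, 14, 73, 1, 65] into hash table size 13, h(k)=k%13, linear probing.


Insert 7: h=7 -> slot 7
Insert 51: h=12 -> slot 12
Insert 14: h=1 -> slot 1
Insert 73: h=8 -> slot 8
Insert 1: h=1, 1 probes -> slot 2
Insert 65: h=0 -> slot 0

Table: [65, 14, 1, None, None, None, None, 7, 73, None, None, None, 51]


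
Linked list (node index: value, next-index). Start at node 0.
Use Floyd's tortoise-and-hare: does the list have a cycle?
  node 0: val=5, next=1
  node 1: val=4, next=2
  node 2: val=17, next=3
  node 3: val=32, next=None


Floyd's tortoise (slow, +1) and hare (fast, +2):
  init: slow=0, fast=0
  step 1: slow=1, fast=2
  step 2: fast 2->3->None, no cycle

Cycle: no


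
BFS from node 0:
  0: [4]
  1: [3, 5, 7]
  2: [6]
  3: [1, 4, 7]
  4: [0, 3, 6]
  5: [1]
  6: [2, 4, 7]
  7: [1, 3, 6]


Visit 0, enqueue [4]
Visit 4, enqueue [3, 6]
Visit 3, enqueue [1, 7]
Visit 6, enqueue [2]
Visit 1, enqueue [5]
Visit 7, enqueue []
Visit 2, enqueue []
Visit 5, enqueue []

BFS order: [0, 4, 3, 6, 1, 7, 2, 5]


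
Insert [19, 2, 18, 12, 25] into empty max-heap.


Insert 19: [19]
Insert 2: [19, 2]
Insert 18: [19, 2, 18]
Insert 12: [19, 12, 18, 2]
Insert 25: [25, 19, 18, 2, 12]

Final heap: [25, 19, 18, 2, 12]


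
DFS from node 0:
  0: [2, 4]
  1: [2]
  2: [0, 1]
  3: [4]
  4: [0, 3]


Visit 0, push [4, 2]
Visit 2, push [1]
Visit 1, push []
Visit 4, push [3]
Visit 3, push []

DFS order: [0, 2, 1, 4, 3]


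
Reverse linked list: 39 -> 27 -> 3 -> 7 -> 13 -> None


Step 1: curr=39, set curr.next=prev(None) | reversed so far: 39
Step 2: curr=27, set curr.next=prev(39) | reversed so far: 27 -> 39
Step 3: curr=3, set curr.next=prev(27) | reversed so far: 3 -> 27 -> 39
Step 4: curr=7, set curr.next=prev(3) | reversed so far: 7 -> 3 -> 27 -> 39
Step 5: curr=13, set curr.next=prev(7) | reversed so far: 13 -> 7 -> 3 -> 27 -> 39

13 -> 7 -> 3 -> 27 -> 39 -> None


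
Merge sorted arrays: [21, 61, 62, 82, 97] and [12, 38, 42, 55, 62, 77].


Take 12 from B
Take 21 from A
Take 38 from B
Take 42 from B
Take 55 from B
Take 61 from A
Take 62 from A
Take 62 from B
Take 77 from B

Merged: [12, 21, 38, 42, 55, 61, 62, 62, 77, 82, 97]


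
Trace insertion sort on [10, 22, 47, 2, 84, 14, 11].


Initial: [10, 22, 47, 2, 84, 14, 11]
Insert 22: [10, 22, 47, 2, 84, 14, 11]
Insert 47: [10, 22, 47, 2, 84, 14, 11]
Insert 2: [2, 10, 22, 47, 84, 14, 11]
Insert 84: [2, 10, 22, 47, 84, 14, 11]
Insert 14: [2, 10, 14, 22, 47, 84, 11]
Insert 11: [2, 10, 11, 14, 22, 47, 84]

Sorted: [2, 10, 11, 14, 22, 47, 84]


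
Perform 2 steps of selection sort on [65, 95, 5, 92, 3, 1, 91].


Initial: [65, 95, 5, 92, 3, 1, 91]
Step 1: min=1 at 5
  Swap: [1, 95, 5, 92, 3, 65, 91]
Step 2: min=3 at 4
  Swap: [1, 3, 5, 92, 95, 65, 91]

After 2 steps: [1, 3, 5, 92, 95, 65, 91]


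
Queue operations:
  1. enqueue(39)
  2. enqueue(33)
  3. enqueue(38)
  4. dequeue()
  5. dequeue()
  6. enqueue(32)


enqueue(39) -> [39]
enqueue(33) -> [39, 33]
enqueue(38) -> [39, 33, 38]
dequeue()->39, [33, 38]
dequeue()->33, [38]
enqueue(32) -> [38, 32]

Final queue: [38, 32]


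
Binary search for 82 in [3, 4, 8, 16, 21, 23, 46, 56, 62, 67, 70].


Step 1: lo=0, hi=10, mid=5, val=23
Step 2: lo=6, hi=10, mid=8, val=62
Step 3: lo=9, hi=10, mid=9, val=67
Step 4: lo=10, hi=10, mid=10, val=70

Not found


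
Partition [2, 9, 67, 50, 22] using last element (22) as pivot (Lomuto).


Pivot: 22
  2 <= 22: advance i (no swap)
  9 <= 22: advance i (no swap)
Place pivot at 2: [2, 9, 22, 50, 67]

Partitioned: [2, 9, 22, 50, 67]


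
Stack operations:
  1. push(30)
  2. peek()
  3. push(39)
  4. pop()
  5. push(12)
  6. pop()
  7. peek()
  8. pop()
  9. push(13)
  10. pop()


push(30) -> [30]
peek()->30
push(39) -> [30, 39]
pop()->39, [30]
push(12) -> [30, 12]
pop()->12, [30]
peek()->30
pop()->30, []
push(13) -> [13]
pop()->13, []

Final stack: []


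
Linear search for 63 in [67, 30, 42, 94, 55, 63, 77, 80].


i=0: 67!=63
i=1: 30!=63
i=2: 42!=63
i=3: 94!=63
i=4: 55!=63
i=5: 63==63 found!

Found at 5, 6 comps


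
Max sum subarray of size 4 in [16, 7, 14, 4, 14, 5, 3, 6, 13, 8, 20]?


[0:4]: 41
[1:5]: 39
[2:6]: 37
[3:7]: 26
[4:8]: 28
[5:9]: 27
[6:10]: 30
[7:11]: 47

Max: 47 at [7:11]


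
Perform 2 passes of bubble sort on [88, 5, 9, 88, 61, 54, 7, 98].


Initial: [88, 5, 9, 88, 61, 54, 7, 98]
Pass 1: [5, 9, 88, 61, 54, 7, 88, 98] (5 swaps)
Pass 2: [5, 9, 61, 54, 7, 88, 88, 98] (3 swaps)

After 2 passes: [5, 9, 61, 54, 7, 88, 88, 98]


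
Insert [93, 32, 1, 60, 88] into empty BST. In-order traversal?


Insert 93: root
Insert 32: L from 93
Insert 1: L from 93 -> L from 32
Insert 60: L from 93 -> R from 32
Insert 88: L from 93 -> R from 32 -> R from 60

In-order: [1, 32, 60, 88, 93]


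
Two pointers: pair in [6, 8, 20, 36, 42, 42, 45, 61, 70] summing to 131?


lo=0(6)+hi=8(70)=76
lo=1(8)+hi=8(70)=78
lo=2(20)+hi=8(70)=90
lo=3(36)+hi=8(70)=106
lo=4(42)+hi=8(70)=112
lo=5(42)+hi=8(70)=112
lo=6(45)+hi=8(70)=115
lo=7(61)+hi=8(70)=131

Yes: 61+70=131


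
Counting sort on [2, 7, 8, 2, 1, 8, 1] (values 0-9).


Input: [2, 7, 8, 2, 1, 8, 1]
Counts: [0, 2, 2, 0, 0, 0, 0, 1, 2, 0]

Sorted: [1, 1, 2, 2, 7, 8, 8]


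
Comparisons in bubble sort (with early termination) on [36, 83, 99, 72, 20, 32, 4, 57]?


Algorithm: bubble sort (with early termination)
Input: [36, 83, 99, 72, 20, 32, 4, 57]
Sorted: [4, 20, 32, 36, 57, 72, 83, 99]

28


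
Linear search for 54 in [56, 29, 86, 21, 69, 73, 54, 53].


i=0: 56!=54
i=1: 29!=54
i=2: 86!=54
i=3: 21!=54
i=4: 69!=54
i=5: 73!=54
i=6: 54==54 found!

Found at 6, 7 comps


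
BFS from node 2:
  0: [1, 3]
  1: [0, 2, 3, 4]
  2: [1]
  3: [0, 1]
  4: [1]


Visit 2, enqueue [1]
Visit 1, enqueue [0, 3, 4]
Visit 0, enqueue []
Visit 3, enqueue []
Visit 4, enqueue []

BFS order: [2, 1, 0, 3, 4]


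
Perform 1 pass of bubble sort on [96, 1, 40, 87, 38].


Initial: [96, 1, 40, 87, 38]
Pass 1: [1, 40, 87, 38, 96] (4 swaps)

After 1 pass: [1, 40, 87, 38, 96]


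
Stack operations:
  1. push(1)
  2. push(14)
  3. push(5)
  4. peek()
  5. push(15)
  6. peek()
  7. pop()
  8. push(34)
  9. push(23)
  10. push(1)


push(1) -> [1]
push(14) -> [1, 14]
push(5) -> [1, 14, 5]
peek()->5
push(15) -> [1, 14, 5, 15]
peek()->15
pop()->15, [1, 14, 5]
push(34) -> [1, 14, 5, 34]
push(23) -> [1, 14, 5, 34, 23]
push(1) -> [1, 14, 5, 34, 23, 1]

Final stack: [1, 14, 5, 34, 23, 1]


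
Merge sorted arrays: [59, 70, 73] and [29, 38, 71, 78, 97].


Take 29 from B
Take 38 from B
Take 59 from A
Take 70 from A
Take 71 from B
Take 73 from A

Merged: [29, 38, 59, 70, 71, 73, 78, 97]


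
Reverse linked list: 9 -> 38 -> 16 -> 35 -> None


Step 1: curr=9, set curr.next=prev(None) | reversed so far: 9
Step 2: curr=38, set curr.next=prev(9) | reversed so far: 38 -> 9
Step 3: curr=16, set curr.next=prev(38) | reversed so far: 16 -> 38 -> 9
Step 4: curr=35, set curr.next=prev(16) | reversed so far: 35 -> 16 -> 38 -> 9

35 -> 16 -> 38 -> 9 -> None


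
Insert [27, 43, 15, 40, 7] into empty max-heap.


Insert 27: [27]
Insert 43: [43, 27]
Insert 15: [43, 27, 15]
Insert 40: [43, 40, 15, 27]
Insert 7: [43, 40, 15, 27, 7]

Final heap: [43, 40, 15, 27, 7]


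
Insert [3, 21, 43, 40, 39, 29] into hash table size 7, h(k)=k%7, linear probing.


Insert 3: h=3 -> slot 3
Insert 21: h=0 -> slot 0
Insert 43: h=1 -> slot 1
Insert 40: h=5 -> slot 5
Insert 39: h=4 -> slot 4
Insert 29: h=1, 1 probes -> slot 2

Table: [21, 43, 29, 3, 39, 40, None]


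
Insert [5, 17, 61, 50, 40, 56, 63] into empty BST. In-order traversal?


Insert 5: root
Insert 17: R from 5
Insert 61: R from 5 -> R from 17
Insert 50: R from 5 -> R from 17 -> L from 61
Insert 40: R from 5 -> R from 17 -> L from 61 -> L from 50
Insert 56: R from 5 -> R from 17 -> L from 61 -> R from 50
Insert 63: R from 5 -> R from 17 -> R from 61

In-order: [5, 17, 40, 50, 56, 61, 63]


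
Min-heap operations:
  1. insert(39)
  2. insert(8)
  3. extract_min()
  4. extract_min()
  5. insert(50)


insert(39) -> [39]
insert(8) -> [8, 39]
extract_min()->8, [39]
extract_min()->39, []
insert(50) -> [50]

Final heap: [50]


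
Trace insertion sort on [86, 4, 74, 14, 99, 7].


Initial: [86, 4, 74, 14, 99, 7]
Insert 4: [4, 86, 74, 14, 99, 7]
Insert 74: [4, 74, 86, 14, 99, 7]
Insert 14: [4, 14, 74, 86, 99, 7]
Insert 99: [4, 14, 74, 86, 99, 7]
Insert 7: [4, 7, 14, 74, 86, 99]

Sorted: [4, 7, 14, 74, 86, 99]


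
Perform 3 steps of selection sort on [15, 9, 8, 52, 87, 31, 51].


Initial: [15, 9, 8, 52, 87, 31, 51]
Step 1: min=8 at 2
  Swap: [8, 9, 15, 52, 87, 31, 51]
Step 2: min=9 at 1
  Swap: [8, 9, 15, 52, 87, 31, 51]
Step 3: min=15 at 2
  Swap: [8, 9, 15, 52, 87, 31, 51]

After 3 steps: [8, 9, 15, 52, 87, 31, 51]


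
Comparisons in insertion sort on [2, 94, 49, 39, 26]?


Algorithm: insertion sort
Input: [2, 94, 49, 39, 26]
Sorted: [2, 26, 39, 49, 94]

10


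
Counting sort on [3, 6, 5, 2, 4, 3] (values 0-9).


Input: [3, 6, 5, 2, 4, 3]
Counts: [0, 0, 1, 2, 1, 1, 1, 0, 0, 0]

Sorted: [2, 3, 3, 4, 5, 6]


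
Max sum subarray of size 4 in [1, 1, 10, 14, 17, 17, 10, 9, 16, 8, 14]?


[0:4]: 26
[1:5]: 42
[2:6]: 58
[3:7]: 58
[4:8]: 53
[5:9]: 52
[6:10]: 43
[7:11]: 47

Max: 58 at [2:6]


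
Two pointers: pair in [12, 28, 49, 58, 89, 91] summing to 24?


lo=0(12)+hi=5(91)=103
lo=0(12)+hi=4(89)=101
lo=0(12)+hi=3(58)=70
lo=0(12)+hi=2(49)=61
lo=0(12)+hi=1(28)=40

No pair found


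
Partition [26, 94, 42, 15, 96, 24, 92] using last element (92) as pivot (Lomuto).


Pivot: 92
  26 <= 92: advance i (no swap)
  42 <= 92: swap -> [26, 42, 94, 15, 96, 24, 92]
  15 <= 92: swap -> [26, 42, 15, 94, 96, 24, 92]
  24 <= 92: swap -> [26, 42, 15, 24, 96, 94, 92]
Place pivot at 4: [26, 42, 15, 24, 92, 94, 96]

Partitioned: [26, 42, 15, 24, 92, 94, 96]


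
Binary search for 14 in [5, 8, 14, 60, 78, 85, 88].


Step 1: lo=0, hi=6, mid=3, val=60
Step 2: lo=0, hi=2, mid=1, val=8
Step 3: lo=2, hi=2, mid=2, val=14

Found at index 2


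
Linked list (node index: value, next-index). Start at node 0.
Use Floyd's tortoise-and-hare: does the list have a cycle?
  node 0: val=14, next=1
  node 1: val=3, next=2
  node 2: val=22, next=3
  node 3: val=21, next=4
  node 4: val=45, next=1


Floyd's tortoise (slow, +1) and hare (fast, +2):
  init: slow=0, fast=0
  step 1: slow=1, fast=2
  step 2: slow=2, fast=4
  step 3: slow=3, fast=2
  step 4: slow=4, fast=4
  slow == fast at node 4: cycle detected

Cycle: yes


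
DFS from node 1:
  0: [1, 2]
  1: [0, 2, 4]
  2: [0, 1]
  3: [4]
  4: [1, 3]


Visit 1, push [4, 2, 0]
Visit 0, push [2]
Visit 2, push []
Visit 4, push [3]
Visit 3, push []

DFS order: [1, 0, 2, 4, 3]


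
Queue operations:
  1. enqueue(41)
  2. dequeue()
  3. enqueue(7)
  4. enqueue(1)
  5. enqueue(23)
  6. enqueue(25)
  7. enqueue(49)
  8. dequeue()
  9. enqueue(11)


enqueue(41) -> [41]
dequeue()->41, []
enqueue(7) -> [7]
enqueue(1) -> [7, 1]
enqueue(23) -> [7, 1, 23]
enqueue(25) -> [7, 1, 23, 25]
enqueue(49) -> [7, 1, 23, 25, 49]
dequeue()->7, [1, 23, 25, 49]
enqueue(11) -> [1, 23, 25, 49, 11]

Final queue: [1, 23, 25, 49, 11]


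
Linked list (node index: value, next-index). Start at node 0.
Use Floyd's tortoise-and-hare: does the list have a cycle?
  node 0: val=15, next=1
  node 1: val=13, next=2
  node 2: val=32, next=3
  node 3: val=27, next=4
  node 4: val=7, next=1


Floyd's tortoise (slow, +1) and hare (fast, +2):
  init: slow=0, fast=0
  step 1: slow=1, fast=2
  step 2: slow=2, fast=4
  step 3: slow=3, fast=2
  step 4: slow=4, fast=4
  slow == fast at node 4: cycle detected

Cycle: yes


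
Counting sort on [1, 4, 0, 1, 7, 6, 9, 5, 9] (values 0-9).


Input: [1, 4, 0, 1, 7, 6, 9, 5, 9]
Counts: [1, 2, 0, 0, 1, 1, 1, 1, 0, 2]

Sorted: [0, 1, 1, 4, 5, 6, 7, 9, 9]


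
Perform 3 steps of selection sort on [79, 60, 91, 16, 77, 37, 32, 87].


Initial: [79, 60, 91, 16, 77, 37, 32, 87]
Step 1: min=16 at 3
  Swap: [16, 60, 91, 79, 77, 37, 32, 87]
Step 2: min=32 at 6
  Swap: [16, 32, 91, 79, 77, 37, 60, 87]
Step 3: min=37 at 5
  Swap: [16, 32, 37, 79, 77, 91, 60, 87]

After 3 steps: [16, 32, 37, 79, 77, 91, 60, 87]


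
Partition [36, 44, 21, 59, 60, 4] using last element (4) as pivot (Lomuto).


Pivot: 4
Place pivot at 0: [4, 44, 21, 59, 60, 36]

Partitioned: [4, 44, 21, 59, 60, 36]


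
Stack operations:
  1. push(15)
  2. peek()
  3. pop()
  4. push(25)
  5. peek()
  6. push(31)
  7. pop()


push(15) -> [15]
peek()->15
pop()->15, []
push(25) -> [25]
peek()->25
push(31) -> [25, 31]
pop()->31, [25]

Final stack: [25]


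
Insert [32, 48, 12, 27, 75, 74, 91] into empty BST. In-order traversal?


Insert 32: root
Insert 48: R from 32
Insert 12: L from 32
Insert 27: L from 32 -> R from 12
Insert 75: R from 32 -> R from 48
Insert 74: R from 32 -> R from 48 -> L from 75
Insert 91: R from 32 -> R from 48 -> R from 75

In-order: [12, 27, 32, 48, 74, 75, 91]


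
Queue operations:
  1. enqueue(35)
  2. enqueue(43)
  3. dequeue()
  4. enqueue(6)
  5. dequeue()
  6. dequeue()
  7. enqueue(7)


enqueue(35) -> [35]
enqueue(43) -> [35, 43]
dequeue()->35, [43]
enqueue(6) -> [43, 6]
dequeue()->43, [6]
dequeue()->6, []
enqueue(7) -> [7]

Final queue: [7]


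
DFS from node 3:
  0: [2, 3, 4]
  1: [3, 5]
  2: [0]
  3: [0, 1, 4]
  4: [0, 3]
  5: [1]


Visit 3, push [4, 1, 0]
Visit 0, push [4, 2]
Visit 2, push []
Visit 4, push []
Visit 1, push [5]
Visit 5, push []

DFS order: [3, 0, 2, 4, 1, 5]


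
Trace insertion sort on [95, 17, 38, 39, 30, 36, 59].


Initial: [95, 17, 38, 39, 30, 36, 59]
Insert 17: [17, 95, 38, 39, 30, 36, 59]
Insert 38: [17, 38, 95, 39, 30, 36, 59]
Insert 39: [17, 38, 39, 95, 30, 36, 59]
Insert 30: [17, 30, 38, 39, 95, 36, 59]
Insert 36: [17, 30, 36, 38, 39, 95, 59]
Insert 59: [17, 30, 36, 38, 39, 59, 95]

Sorted: [17, 30, 36, 38, 39, 59, 95]


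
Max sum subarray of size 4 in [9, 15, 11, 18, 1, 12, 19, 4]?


[0:4]: 53
[1:5]: 45
[2:6]: 42
[3:7]: 50
[4:8]: 36

Max: 53 at [0:4]


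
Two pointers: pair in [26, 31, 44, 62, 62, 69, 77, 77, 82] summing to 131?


lo=0(26)+hi=8(82)=108
lo=1(31)+hi=8(82)=113
lo=2(44)+hi=8(82)=126
lo=3(62)+hi=8(82)=144
lo=3(62)+hi=7(77)=139
lo=3(62)+hi=6(77)=139
lo=3(62)+hi=5(69)=131

Yes: 62+69=131


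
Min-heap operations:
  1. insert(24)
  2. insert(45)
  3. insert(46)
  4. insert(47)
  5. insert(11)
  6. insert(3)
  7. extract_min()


insert(24) -> [24]
insert(45) -> [24, 45]
insert(46) -> [24, 45, 46]
insert(47) -> [24, 45, 46, 47]
insert(11) -> [11, 24, 46, 47, 45]
insert(3) -> [3, 24, 11, 47, 45, 46]
extract_min()->3, [11, 24, 46, 47, 45]

Final heap: [11, 24, 46, 47, 45]


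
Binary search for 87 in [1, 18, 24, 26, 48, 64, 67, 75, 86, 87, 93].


Step 1: lo=0, hi=10, mid=5, val=64
Step 2: lo=6, hi=10, mid=8, val=86
Step 3: lo=9, hi=10, mid=9, val=87

Found at index 9


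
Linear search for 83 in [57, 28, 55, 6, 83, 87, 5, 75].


i=0: 57!=83
i=1: 28!=83
i=2: 55!=83
i=3: 6!=83
i=4: 83==83 found!

Found at 4, 5 comps


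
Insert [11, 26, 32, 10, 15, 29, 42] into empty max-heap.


Insert 11: [11]
Insert 26: [26, 11]
Insert 32: [32, 11, 26]
Insert 10: [32, 11, 26, 10]
Insert 15: [32, 15, 26, 10, 11]
Insert 29: [32, 15, 29, 10, 11, 26]
Insert 42: [42, 15, 32, 10, 11, 26, 29]

Final heap: [42, 15, 32, 10, 11, 26, 29]


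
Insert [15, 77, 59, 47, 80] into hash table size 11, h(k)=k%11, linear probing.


Insert 15: h=4 -> slot 4
Insert 77: h=0 -> slot 0
Insert 59: h=4, 1 probes -> slot 5
Insert 47: h=3 -> slot 3
Insert 80: h=3, 3 probes -> slot 6

Table: [77, None, None, 47, 15, 59, 80, None, None, None, None]


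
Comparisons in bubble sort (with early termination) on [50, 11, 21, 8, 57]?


Algorithm: bubble sort (with early termination)
Input: [50, 11, 21, 8, 57]
Sorted: [8, 11, 21, 50, 57]

10


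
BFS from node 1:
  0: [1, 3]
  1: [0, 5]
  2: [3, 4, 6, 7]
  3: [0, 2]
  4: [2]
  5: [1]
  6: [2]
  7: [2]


Visit 1, enqueue [0, 5]
Visit 0, enqueue [3]
Visit 5, enqueue []
Visit 3, enqueue [2]
Visit 2, enqueue [4, 6, 7]
Visit 4, enqueue []
Visit 6, enqueue []
Visit 7, enqueue []

BFS order: [1, 0, 5, 3, 2, 4, 6, 7]


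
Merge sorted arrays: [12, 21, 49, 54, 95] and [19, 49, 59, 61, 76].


Take 12 from A
Take 19 from B
Take 21 from A
Take 49 from A
Take 49 from B
Take 54 from A
Take 59 from B
Take 61 from B
Take 76 from B

Merged: [12, 19, 21, 49, 49, 54, 59, 61, 76, 95]


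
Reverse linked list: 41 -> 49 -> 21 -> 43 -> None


Step 1: curr=41, set curr.next=prev(None) | reversed so far: 41
Step 2: curr=49, set curr.next=prev(41) | reversed so far: 49 -> 41
Step 3: curr=21, set curr.next=prev(49) | reversed so far: 21 -> 49 -> 41
Step 4: curr=43, set curr.next=prev(21) | reversed so far: 43 -> 21 -> 49 -> 41

43 -> 21 -> 49 -> 41 -> None


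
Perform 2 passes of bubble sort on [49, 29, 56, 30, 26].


Initial: [49, 29, 56, 30, 26]
Pass 1: [29, 49, 30, 26, 56] (3 swaps)
Pass 2: [29, 30, 26, 49, 56] (2 swaps)

After 2 passes: [29, 30, 26, 49, 56]


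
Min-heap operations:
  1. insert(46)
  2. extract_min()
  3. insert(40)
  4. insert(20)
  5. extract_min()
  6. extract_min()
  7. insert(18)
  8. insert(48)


insert(46) -> [46]
extract_min()->46, []
insert(40) -> [40]
insert(20) -> [20, 40]
extract_min()->20, [40]
extract_min()->40, []
insert(18) -> [18]
insert(48) -> [18, 48]

Final heap: [18, 48]


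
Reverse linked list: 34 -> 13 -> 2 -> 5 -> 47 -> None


Step 1: curr=34, set curr.next=prev(None) | reversed so far: 34
Step 2: curr=13, set curr.next=prev(34) | reversed so far: 13 -> 34
Step 3: curr=2, set curr.next=prev(13) | reversed so far: 2 -> 13 -> 34
Step 4: curr=5, set curr.next=prev(2) | reversed so far: 5 -> 2 -> 13 -> 34
Step 5: curr=47, set curr.next=prev(5) | reversed so far: 47 -> 5 -> 2 -> 13 -> 34

47 -> 5 -> 2 -> 13 -> 34 -> None


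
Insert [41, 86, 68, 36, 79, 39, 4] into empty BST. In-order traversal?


Insert 41: root
Insert 86: R from 41
Insert 68: R from 41 -> L from 86
Insert 36: L from 41
Insert 79: R from 41 -> L from 86 -> R from 68
Insert 39: L from 41 -> R from 36
Insert 4: L from 41 -> L from 36

In-order: [4, 36, 39, 41, 68, 79, 86]


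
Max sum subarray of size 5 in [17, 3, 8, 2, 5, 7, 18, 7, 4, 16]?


[0:5]: 35
[1:6]: 25
[2:7]: 40
[3:8]: 39
[4:9]: 41
[5:10]: 52

Max: 52 at [5:10]


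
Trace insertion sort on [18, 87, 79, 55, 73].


Initial: [18, 87, 79, 55, 73]
Insert 87: [18, 87, 79, 55, 73]
Insert 79: [18, 79, 87, 55, 73]
Insert 55: [18, 55, 79, 87, 73]
Insert 73: [18, 55, 73, 79, 87]

Sorted: [18, 55, 73, 79, 87]


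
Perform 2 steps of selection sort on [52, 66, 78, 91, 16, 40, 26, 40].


Initial: [52, 66, 78, 91, 16, 40, 26, 40]
Step 1: min=16 at 4
  Swap: [16, 66, 78, 91, 52, 40, 26, 40]
Step 2: min=26 at 6
  Swap: [16, 26, 78, 91, 52, 40, 66, 40]

After 2 steps: [16, 26, 78, 91, 52, 40, 66, 40]


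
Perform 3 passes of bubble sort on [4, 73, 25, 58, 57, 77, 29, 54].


Initial: [4, 73, 25, 58, 57, 77, 29, 54]
Pass 1: [4, 25, 58, 57, 73, 29, 54, 77] (5 swaps)
Pass 2: [4, 25, 57, 58, 29, 54, 73, 77] (3 swaps)
Pass 3: [4, 25, 57, 29, 54, 58, 73, 77] (2 swaps)

After 3 passes: [4, 25, 57, 29, 54, 58, 73, 77]


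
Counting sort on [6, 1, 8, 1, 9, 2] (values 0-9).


Input: [6, 1, 8, 1, 9, 2]
Counts: [0, 2, 1, 0, 0, 0, 1, 0, 1, 1]

Sorted: [1, 1, 2, 6, 8, 9]


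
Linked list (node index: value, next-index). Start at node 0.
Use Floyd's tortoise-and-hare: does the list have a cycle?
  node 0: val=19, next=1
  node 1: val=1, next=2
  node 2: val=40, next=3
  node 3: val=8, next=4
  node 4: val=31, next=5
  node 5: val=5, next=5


Floyd's tortoise (slow, +1) and hare (fast, +2):
  init: slow=0, fast=0
  step 1: slow=1, fast=2
  step 2: slow=2, fast=4
  step 3: slow=3, fast=5
  step 4: slow=4, fast=5
  step 5: slow=5, fast=5
  slow == fast at node 5: cycle detected

Cycle: yes


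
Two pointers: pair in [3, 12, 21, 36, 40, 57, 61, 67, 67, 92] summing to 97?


lo=0(3)+hi=9(92)=95
lo=1(12)+hi=9(92)=104
lo=1(12)+hi=8(67)=79
lo=2(21)+hi=8(67)=88
lo=3(36)+hi=8(67)=103
lo=3(36)+hi=7(67)=103
lo=3(36)+hi=6(61)=97

Yes: 36+61=97


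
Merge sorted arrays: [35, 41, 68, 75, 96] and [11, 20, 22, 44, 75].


Take 11 from B
Take 20 from B
Take 22 from B
Take 35 from A
Take 41 from A
Take 44 from B
Take 68 from A
Take 75 from A
Take 75 from B

Merged: [11, 20, 22, 35, 41, 44, 68, 75, 75, 96]
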